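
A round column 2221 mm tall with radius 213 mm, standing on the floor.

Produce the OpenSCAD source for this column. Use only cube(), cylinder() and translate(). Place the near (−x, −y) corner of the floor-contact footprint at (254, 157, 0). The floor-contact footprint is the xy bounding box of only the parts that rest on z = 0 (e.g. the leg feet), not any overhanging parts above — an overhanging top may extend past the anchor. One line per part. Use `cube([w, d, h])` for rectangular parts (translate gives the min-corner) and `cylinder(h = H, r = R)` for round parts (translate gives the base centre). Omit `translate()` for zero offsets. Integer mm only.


translate([467, 370, 0]) cylinder(h = 2221, r = 213);


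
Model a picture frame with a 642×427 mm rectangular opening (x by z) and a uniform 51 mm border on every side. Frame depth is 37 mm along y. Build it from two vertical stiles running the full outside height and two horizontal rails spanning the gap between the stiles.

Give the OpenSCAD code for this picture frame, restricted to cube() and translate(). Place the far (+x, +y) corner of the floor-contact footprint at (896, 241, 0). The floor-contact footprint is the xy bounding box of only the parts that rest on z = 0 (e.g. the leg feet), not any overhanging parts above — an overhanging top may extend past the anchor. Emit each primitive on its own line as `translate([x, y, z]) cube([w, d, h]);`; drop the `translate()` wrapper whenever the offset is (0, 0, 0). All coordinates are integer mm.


translate([152, 204, 0]) cube([51, 37, 529]);
translate([845, 204, 0]) cube([51, 37, 529]);
translate([203, 204, 0]) cube([642, 37, 51]);
translate([203, 204, 478]) cube([642, 37, 51]);


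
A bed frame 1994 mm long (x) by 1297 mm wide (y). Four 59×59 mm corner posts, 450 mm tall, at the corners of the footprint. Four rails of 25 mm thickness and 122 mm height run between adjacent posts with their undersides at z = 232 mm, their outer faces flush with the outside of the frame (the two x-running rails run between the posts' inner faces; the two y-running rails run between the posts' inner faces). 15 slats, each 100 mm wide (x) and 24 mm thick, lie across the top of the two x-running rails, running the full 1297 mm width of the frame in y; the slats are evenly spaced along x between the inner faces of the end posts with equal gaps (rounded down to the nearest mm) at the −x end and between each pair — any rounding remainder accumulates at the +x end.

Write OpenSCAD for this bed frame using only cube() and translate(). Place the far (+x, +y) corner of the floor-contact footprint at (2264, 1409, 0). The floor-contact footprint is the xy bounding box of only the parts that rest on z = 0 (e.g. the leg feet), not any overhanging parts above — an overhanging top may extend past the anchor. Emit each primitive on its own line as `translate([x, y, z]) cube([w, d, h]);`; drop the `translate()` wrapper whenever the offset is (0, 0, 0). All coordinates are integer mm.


// slat z = rail_z + rail_h = 232 + 122 = 354
// slat gap = ⌊(1876 − 15·100) / 16⌋ = 23
translate([270, 112, 0]) cube([59, 59, 450]);
translate([270, 1350, 0]) cube([59, 59, 450]);
translate([2205, 112, 0]) cube([59, 59, 450]);
translate([2205, 1350, 0]) cube([59, 59, 450]);
translate([329, 112, 232]) cube([1876, 25, 122]);
translate([329, 1384, 232]) cube([1876, 25, 122]);
translate([270, 171, 232]) cube([25, 1179, 122]);
translate([2239, 171, 232]) cube([25, 1179, 122]);
translate([352, 112, 354]) cube([100, 1297, 24]);
translate([475, 112, 354]) cube([100, 1297, 24]);
translate([598, 112, 354]) cube([100, 1297, 24]);
translate([721, 112, 354]) cube([100, 1297, 24]);
translate([844, 112, 354]) cube([100, 1297, 24]);
translate([967, 112, 354]) cube([100, 1297, 24]);
translate([1090, 112, 354]) cube([100, 1297, 24]);
translate([1213, 112, 354]) cube([100, 1297, 24]);
translate([1336, 112, 354]) cube([100, 1297, 24]);
translate([1459, 112, 354]) cube([100, 1297, 24]);
translate([1582, 112, 354]) cube([100, 1297, 24]);
translate([1705, 112, 354]) cube([100, 1297, 24]);
translate([1828, 112, 354]) cube([100, 1297, 24]);
translate([1951, 112, 354]) cube([100, 1297, 24]);
translate([2074, 112, 354]) cube([100, 1297, 24]);


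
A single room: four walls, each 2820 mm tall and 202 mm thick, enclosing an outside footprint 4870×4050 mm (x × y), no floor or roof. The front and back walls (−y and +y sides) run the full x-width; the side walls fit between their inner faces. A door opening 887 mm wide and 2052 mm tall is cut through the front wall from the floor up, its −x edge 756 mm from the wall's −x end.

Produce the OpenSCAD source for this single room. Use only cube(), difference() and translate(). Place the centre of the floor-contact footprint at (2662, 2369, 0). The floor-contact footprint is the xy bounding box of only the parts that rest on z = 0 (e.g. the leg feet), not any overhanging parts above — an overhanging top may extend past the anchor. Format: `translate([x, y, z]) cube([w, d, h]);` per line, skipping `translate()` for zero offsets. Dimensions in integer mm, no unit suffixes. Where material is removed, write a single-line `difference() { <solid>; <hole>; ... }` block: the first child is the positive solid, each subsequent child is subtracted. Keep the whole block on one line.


difference() { translate([227, 344, 0]) cube([4870, 202, 2820]); translate([983, 344, 0]) cube([887, 202, 2052]); }
translate([227, 4192, 0]) cube([4870, 202, 2820]);
translate([227, 546, 0]) cube([202, 3646, 2820]);
translate([4895, 546, 0]) cube([202, 3646, 2820]);


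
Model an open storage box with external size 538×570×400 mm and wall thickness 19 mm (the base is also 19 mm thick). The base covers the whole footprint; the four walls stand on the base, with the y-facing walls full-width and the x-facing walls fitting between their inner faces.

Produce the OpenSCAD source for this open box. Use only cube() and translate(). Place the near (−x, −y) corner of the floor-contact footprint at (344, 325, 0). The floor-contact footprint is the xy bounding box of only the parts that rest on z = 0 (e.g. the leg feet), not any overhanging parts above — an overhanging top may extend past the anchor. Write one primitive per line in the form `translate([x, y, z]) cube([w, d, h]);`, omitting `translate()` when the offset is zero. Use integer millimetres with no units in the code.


translate([344, 325, 0]) cube([538, 570, 19]);
translate([344, 325, 19]) cube([538, 19, 381]);
translate([344, 876, 19]) cube([538, 19, 381]);
translate([344, 344, 19]) cube([19, 532, 381]);
translate([863, 344, 19]) cube([19, 532, 381]);


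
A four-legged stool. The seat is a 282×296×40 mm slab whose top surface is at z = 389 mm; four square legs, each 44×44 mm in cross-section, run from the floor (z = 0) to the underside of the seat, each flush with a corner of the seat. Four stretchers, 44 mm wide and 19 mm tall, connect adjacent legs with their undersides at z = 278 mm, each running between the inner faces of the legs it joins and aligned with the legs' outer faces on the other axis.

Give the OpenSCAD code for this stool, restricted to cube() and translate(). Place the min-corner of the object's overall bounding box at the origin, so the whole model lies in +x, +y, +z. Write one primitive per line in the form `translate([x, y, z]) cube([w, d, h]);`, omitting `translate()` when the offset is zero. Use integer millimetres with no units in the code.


// leg_h = 389 - 40 = 349
// stretcher span = 282 - 2*44 = 194
translate([0, 0, 349]) cube([282, 296, 40]);
cube([44, 44, 349]);
translate([238, 0, 0]) cube([44, 44, 349]);
translate([0, 252, 0]) cube([44, 44, 349]);
translate([238, 252, 0]) cube([44, 44, 349]);
translate([44, 0, 278]) cube([194, 44, 19]);
translate([44, 252, 278]) cube([194, 44, 19]);
translate([0, 44, 278]) cube([44, 208, 19]);
translate([238, 44, 278]) cube([44, 208, 19]);


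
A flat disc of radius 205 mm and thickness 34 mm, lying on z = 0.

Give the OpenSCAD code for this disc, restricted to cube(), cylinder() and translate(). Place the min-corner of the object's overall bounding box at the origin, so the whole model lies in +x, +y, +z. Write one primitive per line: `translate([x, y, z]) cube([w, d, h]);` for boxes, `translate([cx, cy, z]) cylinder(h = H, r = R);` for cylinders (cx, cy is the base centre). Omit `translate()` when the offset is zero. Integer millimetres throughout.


translate([205, 205, 0]) cylinder(h = 34, r = 205);


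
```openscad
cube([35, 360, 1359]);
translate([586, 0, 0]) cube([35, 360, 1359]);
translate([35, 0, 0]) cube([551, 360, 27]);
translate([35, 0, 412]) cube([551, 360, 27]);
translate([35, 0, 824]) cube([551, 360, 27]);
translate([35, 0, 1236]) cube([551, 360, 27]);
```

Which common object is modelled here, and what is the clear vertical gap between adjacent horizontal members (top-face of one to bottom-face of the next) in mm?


A bookshelf. The clear shelf gap is 385 mm.

Two tall side panels with 4 horizontal boards between them — a bookshelf. The first two shelf undersides are at z = 0 and z = 412; with shelf thickness 27, the clear gap is 412 − 0 − 27 = 385 mm.


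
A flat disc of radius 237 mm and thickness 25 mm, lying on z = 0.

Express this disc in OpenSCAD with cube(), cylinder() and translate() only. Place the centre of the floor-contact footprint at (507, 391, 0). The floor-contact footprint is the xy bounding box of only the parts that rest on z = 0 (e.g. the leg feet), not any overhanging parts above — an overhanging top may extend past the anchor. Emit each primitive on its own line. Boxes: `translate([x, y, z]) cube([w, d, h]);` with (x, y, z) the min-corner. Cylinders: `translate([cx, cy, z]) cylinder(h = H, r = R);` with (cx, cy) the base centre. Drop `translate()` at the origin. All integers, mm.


translate([507, 391, 0]) cylinder(h = 25, r = 237);


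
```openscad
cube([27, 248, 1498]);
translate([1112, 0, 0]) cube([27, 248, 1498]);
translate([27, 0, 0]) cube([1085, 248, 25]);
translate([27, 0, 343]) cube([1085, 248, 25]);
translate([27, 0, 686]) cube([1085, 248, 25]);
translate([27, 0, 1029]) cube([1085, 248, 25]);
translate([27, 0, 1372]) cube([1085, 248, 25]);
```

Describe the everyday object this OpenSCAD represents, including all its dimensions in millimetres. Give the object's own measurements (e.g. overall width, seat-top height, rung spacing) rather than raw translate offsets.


An open bookshelf. Two side panels, each 27 mm thick, 248 mm deep and 1498 mm tall, stand 1139 mm apart (outside-to-outside). Between them sit 5 shelves, each 25 mm thick and 248 mm deep, spanning the full gap between the sides. The bottom shelf rests on the floor (its underside at z = 0) and the clear gap between one shelf's top and the next shelf's underside is 318 mm.


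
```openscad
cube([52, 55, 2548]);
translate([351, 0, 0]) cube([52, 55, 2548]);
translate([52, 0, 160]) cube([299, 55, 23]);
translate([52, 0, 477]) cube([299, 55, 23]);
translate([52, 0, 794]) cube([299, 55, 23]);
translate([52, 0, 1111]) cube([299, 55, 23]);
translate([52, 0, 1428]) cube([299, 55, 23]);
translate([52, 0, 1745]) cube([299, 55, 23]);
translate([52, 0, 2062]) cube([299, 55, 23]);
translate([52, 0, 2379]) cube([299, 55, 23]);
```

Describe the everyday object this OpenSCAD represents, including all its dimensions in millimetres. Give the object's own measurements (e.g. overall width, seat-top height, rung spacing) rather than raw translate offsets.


A straight ladder. Two 52×55 mm vertical rails, 2548 mm tall, stand 403 mm apart (outside-to-outside) with their front faces coplanar on the −y side. 8 rungs, each 55 mm deep and 23 mm tall, span between the inner faces of the rails, front faces flush with the rails. The lowest rung's underside is at z = 160 mm and rungs are spaced 317 mm apart (underside to underside).


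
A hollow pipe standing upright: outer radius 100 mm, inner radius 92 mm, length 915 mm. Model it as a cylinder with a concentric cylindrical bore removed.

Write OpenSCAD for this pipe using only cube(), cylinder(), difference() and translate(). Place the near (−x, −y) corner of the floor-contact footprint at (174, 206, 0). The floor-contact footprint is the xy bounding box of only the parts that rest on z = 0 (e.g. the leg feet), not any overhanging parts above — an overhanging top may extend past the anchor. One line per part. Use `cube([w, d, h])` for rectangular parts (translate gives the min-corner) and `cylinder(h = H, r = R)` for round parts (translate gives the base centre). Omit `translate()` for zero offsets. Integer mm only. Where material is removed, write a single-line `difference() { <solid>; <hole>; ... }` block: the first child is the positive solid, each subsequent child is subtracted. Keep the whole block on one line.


difference() { translate([274, 306, 0]) cylinder(h = 915, r = 100); translate([274, 306, 0]) cylinder(h = 915, r = 92); }


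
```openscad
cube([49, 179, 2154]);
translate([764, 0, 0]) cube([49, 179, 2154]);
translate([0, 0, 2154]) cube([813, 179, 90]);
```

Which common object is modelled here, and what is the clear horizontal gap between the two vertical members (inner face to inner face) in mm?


A door frame. The clear opening width is 715 mm.

Two 2154 mm tall posts with a header on top — a door frame. The left jamb is 49 mm wide at x = 0; the right jamb starts at x = 764. The clear opening is 764 − 49 = 715 mm.


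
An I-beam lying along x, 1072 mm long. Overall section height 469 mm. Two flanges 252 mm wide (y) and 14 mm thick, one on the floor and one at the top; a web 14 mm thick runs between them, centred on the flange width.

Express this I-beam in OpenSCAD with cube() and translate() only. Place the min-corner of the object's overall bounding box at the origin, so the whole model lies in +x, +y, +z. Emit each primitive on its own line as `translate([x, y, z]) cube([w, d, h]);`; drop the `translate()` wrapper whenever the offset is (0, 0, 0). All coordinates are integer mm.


cube([1072, 252, 14]);
translate([0, 119, 14]) cube([1072, 14, 441]);
translate([0, 0, 455]) cube([1072, 252, 14]);


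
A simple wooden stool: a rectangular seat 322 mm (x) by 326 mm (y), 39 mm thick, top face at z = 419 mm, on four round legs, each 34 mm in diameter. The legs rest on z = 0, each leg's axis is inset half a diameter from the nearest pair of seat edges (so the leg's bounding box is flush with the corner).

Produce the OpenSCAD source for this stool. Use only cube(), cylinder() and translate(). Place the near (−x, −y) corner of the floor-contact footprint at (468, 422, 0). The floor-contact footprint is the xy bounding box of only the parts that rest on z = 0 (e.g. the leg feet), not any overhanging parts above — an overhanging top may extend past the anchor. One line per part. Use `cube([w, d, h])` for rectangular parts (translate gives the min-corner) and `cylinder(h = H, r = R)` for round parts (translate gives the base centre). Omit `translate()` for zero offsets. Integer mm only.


translate([468, 422, 380]) cube([322, 326, 39]);
translate([485, 439, 0]) cylinder(h = 380, r = 17);
translate([773, 439, 0]) cylinder(h = 380, r = 17);
translate([485, 731, 0]) cylinder(h = 380, r = 17);
translate([773, 731, 0]) cylinder(h = 380, r = 17);


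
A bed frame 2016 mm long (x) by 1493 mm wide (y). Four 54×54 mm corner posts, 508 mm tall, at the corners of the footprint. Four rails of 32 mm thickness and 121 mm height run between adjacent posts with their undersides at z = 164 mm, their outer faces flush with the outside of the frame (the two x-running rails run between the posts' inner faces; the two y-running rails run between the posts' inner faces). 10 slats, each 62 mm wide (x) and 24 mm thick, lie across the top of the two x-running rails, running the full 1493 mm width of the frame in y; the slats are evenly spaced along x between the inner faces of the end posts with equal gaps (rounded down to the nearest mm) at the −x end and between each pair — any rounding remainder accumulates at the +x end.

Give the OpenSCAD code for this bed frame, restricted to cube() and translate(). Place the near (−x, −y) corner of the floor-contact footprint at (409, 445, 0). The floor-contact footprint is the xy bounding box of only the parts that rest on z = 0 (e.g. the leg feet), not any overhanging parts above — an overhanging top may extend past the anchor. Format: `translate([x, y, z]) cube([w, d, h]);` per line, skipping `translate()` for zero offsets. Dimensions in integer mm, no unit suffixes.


translate([409, 445, 0]) cube([54, 54, 508]);
translate([409, 1884, 0]) cube([54, 54, 508]);
translate([2371, 445, 0]) cube([54, 54, 508]);
translate([2371, 1884, 0]) cube([54, 54, 508]);
translate([463, 445, 164]) cube([1908, 32, 121]);
translate([463, 1906, 164]) cube([1908, 32, 121]);
translate([409, 499, 164]) cube([32, 1385, 121]);
translate([2393, 499, 164]) cube([32, 1385, 121]);
translate([580, 445, 285]) cube([62, 1493, 24]);
translate([759, 445, 285]) cube([62, 1493, 24]);
translate([938, 445, 285]) cube([62, 1493, 24]);
translate([1117, 445, 285]) cube([62, 1493, 24]);
translate([1296, 445, 285]) cube([62, 1493, 24]);
translate([1475, 445, 285]) cube([62, 1493, 24]);
translate([1654, 445, 285]) cube([62, 1493, 24]);
translate([1833, 445, 285]) cube([62, 1493, 24]);
translate([2012, 445, 285]) cube([62, 1493, 24]);
translate([2191, 445, 285]) cube([62, 1493, 24]);


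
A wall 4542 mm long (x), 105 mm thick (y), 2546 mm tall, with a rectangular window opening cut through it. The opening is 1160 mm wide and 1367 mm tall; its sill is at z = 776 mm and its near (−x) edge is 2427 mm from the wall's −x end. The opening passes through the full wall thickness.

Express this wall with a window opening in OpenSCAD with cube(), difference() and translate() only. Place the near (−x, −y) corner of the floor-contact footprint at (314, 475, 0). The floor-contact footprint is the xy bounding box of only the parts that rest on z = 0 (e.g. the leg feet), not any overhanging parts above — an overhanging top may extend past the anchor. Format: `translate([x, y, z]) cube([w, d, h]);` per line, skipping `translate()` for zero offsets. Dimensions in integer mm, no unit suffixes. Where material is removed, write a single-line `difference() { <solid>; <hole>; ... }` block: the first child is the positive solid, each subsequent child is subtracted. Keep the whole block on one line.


difference() { translate([314, 475, 0]) cube([4542, 105, 2546]); translate([2741, 475, 776]) cube([1160, 105, 1367]); }


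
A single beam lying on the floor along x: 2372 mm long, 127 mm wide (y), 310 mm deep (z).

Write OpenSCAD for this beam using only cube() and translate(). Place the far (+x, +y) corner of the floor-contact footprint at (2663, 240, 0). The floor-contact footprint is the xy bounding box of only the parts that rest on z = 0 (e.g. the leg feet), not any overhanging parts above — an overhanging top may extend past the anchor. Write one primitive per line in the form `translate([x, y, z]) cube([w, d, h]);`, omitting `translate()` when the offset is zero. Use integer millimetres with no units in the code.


translate([291, 113, 0]) cube([2372, 127, 310]);


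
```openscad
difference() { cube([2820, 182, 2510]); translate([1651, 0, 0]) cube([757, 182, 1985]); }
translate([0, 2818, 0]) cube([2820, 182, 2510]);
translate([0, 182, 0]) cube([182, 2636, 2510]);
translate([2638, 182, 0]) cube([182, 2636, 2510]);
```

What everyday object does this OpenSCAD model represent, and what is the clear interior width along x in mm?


A single room. The interior width is 2456 mm.

Four walls enclosing a rectangle with a door in the front wall — a room. Outside width 2820 minus two 182 mm walls gives 2456 mm.


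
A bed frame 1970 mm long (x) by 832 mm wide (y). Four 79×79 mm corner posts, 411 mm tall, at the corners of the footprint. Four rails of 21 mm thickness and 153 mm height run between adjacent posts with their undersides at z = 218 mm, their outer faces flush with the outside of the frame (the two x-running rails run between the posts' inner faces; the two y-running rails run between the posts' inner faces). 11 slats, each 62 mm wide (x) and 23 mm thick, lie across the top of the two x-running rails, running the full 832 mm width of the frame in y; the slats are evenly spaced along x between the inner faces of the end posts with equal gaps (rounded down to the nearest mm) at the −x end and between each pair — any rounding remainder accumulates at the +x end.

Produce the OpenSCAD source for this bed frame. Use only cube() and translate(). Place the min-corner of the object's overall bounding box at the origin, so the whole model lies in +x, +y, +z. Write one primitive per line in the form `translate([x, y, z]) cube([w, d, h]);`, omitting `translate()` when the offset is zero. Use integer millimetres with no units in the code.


// slat z = rail_z + rail_h = 218 + 153 = 371
// slat gap = ⌊(1812 − 11·62) / 12⌋ = 94
cube([79, 79, 411]);
translate([0, 753, 0]) cube([79, 79, 411]);
translate([1891, 0, 0]) cube([79, 79, 411]);
translate([1891, 753, 0]) cube([79, 79, 411]);
translate([79, 0, 218]) cube([1812, 21, 153]);
translate([79, 811, 218]) cube([1812, 21, 153]);
translate([0, 79, 218]) cube([21, 674, 153]);
translate([1949, 79, 218]) cube([21, 674, 153]);
translate([173, 0, 371]) cube([62, 832, 23]);
translate([329, 0, 371]) cube([62, 832, 23]);
translate([485, 0, 371]) cube([62, 832, 23]);
translate([641, 0, 371]) cube([62, 832, 23]);
translate([797, 0, 371]) cube([62, 832, 23]);
translate([953, 0, 371]) cube([62, 832, 23]);
translate([1109, 0, 371]) cube([62, 832, 23]);
translate([1265, 0, 371]) cube([62, 832, 23]);
translate([1421, 0, 371]) cube([62, 832, 23]);
translate([1577, 0, 371]) cube([62, 832, 23]);
translate([1733, 0, 371]) cube([62, 832, 23]);


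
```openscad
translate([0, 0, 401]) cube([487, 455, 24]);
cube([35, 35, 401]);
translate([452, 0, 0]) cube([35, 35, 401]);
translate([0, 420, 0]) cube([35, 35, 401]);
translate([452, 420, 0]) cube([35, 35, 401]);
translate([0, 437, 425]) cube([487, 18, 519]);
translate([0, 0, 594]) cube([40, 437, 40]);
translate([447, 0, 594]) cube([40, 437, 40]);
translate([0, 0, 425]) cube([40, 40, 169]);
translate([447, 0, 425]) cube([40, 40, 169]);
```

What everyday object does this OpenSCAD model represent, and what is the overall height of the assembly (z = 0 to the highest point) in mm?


A chair. The overall height is 944 mm.

A slab on four corner posts with a tall panel at the back — a chair. The seat slab sits at z = 401 with thickness 24, and the 519 mm backrest starts at the seat top, so the overall height is 401 + 24 + 519 = 944 mm.


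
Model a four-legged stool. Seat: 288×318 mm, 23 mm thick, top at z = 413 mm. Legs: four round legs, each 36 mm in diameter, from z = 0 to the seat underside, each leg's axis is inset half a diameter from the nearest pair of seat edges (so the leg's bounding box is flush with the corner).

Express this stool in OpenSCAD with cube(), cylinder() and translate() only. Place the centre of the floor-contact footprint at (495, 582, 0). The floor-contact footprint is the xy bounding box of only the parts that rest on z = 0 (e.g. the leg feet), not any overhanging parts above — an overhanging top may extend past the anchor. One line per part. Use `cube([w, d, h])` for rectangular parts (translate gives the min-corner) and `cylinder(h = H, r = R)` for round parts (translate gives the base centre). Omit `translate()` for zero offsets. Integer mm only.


// leg_h = 413 - 23 = 390
translate([351, 423, 390]) cube([288, 318, 23]);
translate([369, 441, 0]) cylinder(h = 390, r = 18);
translate([621, 441, 0]) cylinder(h = 390, r = 18);
translate([369, 723, 0]) cylinder(h = 390, r = 18);
translate([621, 723, 0]) cylinder(h = 390, r = 18);


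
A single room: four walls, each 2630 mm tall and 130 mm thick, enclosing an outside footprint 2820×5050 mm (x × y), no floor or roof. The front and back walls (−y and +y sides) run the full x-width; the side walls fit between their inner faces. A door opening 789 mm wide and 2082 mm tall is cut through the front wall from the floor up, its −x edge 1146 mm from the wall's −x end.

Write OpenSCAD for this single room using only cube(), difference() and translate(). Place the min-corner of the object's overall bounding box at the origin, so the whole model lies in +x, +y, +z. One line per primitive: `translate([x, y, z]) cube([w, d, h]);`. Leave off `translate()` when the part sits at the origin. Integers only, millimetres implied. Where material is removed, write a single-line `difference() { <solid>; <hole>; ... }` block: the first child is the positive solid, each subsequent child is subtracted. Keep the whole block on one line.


difference() { cube([2820, 130, 2630]); translate([1146, 0, 0]) cube([789, 130, 2082]); }
translate([0, 4920, 0]) cube([2820, 130, 2630]);
translate([0, 130, 0]) cube([130, 4790, 2630]);
translate([2690, 130, 0]) cube([130, 4790, 2630]);


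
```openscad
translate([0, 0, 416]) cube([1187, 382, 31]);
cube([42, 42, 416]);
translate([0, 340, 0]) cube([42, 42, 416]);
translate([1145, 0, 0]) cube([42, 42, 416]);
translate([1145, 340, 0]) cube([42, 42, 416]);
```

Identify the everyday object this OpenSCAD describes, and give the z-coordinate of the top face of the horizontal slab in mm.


A bench. The seat-top height is 447 mm.

A long slab on four corner posts — a bench. The slab sits at z = 416 with thickness 31, so the top is 416 + 31 = 447 mm.


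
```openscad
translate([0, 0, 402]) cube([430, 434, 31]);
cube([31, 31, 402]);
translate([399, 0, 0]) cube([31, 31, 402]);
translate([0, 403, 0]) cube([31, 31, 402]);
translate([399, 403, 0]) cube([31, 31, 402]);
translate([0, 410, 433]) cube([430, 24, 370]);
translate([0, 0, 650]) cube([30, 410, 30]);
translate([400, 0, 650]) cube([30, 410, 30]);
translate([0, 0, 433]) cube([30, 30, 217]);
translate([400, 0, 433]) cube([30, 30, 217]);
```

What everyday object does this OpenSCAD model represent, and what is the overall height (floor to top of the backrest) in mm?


A chair. The overall height is 803 mm.

A slab on four corner posts with a tall panel at the back — a chair. The seat slab sits at z = 402 with thickness 31, and the 370 mm backrest starts at the seat top, so the overall height is 402 + 31 + 370 = 803 mm.


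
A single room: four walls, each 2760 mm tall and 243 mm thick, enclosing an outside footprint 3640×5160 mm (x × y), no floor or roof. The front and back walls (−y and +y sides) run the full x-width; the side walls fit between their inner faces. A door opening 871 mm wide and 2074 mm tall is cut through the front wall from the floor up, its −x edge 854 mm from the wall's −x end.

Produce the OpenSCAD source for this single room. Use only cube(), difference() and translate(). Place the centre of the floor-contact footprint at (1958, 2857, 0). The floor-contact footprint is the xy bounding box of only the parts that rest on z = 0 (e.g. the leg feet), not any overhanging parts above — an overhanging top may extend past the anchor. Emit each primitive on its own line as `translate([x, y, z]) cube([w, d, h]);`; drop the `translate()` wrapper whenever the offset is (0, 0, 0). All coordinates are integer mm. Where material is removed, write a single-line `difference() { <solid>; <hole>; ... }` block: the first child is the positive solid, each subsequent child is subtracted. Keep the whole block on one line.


difference() { translate([138, 277, 0]) cube([3640, 243, 2760]); translate([992, 277, 0]) cube([871, 243, 2074]); }
translate([138, 5194, 0]) cube([3640, 243, 2760]);
translate([138, 520, 0]) cube([243, 4674, 2760]);
translate([3535, 520, 0]) cube([243, 4674, 2760]);


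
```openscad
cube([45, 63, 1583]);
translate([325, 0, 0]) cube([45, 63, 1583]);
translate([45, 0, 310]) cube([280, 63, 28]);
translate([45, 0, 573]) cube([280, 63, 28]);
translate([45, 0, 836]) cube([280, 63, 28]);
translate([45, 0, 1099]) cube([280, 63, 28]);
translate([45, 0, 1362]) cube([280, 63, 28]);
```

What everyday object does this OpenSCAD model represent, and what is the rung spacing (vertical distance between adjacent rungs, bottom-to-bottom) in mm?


A ladder. The rung spacing is 263 mm.

Two tall 45×63 posts with 5 short bars between them — a ladder. Adjacent rungs sit at z = 310 and z = 573, so the spacing is 573 − 310 = 263 mm.


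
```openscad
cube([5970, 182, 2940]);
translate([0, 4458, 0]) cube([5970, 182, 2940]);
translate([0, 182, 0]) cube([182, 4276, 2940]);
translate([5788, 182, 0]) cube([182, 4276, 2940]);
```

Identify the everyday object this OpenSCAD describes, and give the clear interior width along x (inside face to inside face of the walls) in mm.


A house (or room) frame. The interior width is 5606 mm.

Four 2940 mm walls enclosing a rectangle with no floor or roof — a room or house frame. Outside width is 5970 mm and wall thickness is 182 mm, so the interior width is 5970 − 2 × 182 = 5606 mm.


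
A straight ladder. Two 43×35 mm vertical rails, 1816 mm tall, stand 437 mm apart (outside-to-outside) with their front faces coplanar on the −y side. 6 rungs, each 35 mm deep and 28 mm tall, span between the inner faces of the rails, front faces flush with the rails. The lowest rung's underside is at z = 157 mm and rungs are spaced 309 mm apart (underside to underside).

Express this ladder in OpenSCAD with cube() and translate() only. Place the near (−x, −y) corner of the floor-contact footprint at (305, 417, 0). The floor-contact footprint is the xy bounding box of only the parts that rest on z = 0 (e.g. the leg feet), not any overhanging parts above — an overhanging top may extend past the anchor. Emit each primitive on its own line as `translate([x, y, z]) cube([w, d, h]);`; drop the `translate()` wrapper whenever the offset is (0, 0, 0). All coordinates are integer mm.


// rung span = 437 - 2*43 = 351
// rung[k] z = 157 + k*309
translate([305, 417, 0]) cube([43, 35, 1816]);
translate([699, 417, 0]) cube([43, 35, 1816]);
translate([348, 417, 157]) cube([351, 35, 28]);
translate([348, 417, 466]) cube([351, 35, 28]);
translate([348, 417, 775]) cube([351, 35, 28]);
translate([348, 417, 1084]) cube([351, 35, 28]);
translate([348, 417, 1393]) cube([351, 35, 28]);
translate([348, 417, 1702]) cube([351, 35, 28]);


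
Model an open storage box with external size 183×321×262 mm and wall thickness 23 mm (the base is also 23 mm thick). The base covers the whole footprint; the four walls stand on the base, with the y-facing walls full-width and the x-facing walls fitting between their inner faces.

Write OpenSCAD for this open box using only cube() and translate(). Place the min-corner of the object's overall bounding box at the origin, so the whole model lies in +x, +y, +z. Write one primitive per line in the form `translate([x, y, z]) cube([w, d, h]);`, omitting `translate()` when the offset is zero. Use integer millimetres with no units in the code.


cube([183, 321, 23]);
translate([0, 0, 23]) cube([183, 23, 239]);
translate([0, 298, 23]) cube([183, 23, 239]);
translate([0, 23, 23]) cube([23, 275, 239]);
translate([160, 23, 23]) cube([23, 275, 239]);


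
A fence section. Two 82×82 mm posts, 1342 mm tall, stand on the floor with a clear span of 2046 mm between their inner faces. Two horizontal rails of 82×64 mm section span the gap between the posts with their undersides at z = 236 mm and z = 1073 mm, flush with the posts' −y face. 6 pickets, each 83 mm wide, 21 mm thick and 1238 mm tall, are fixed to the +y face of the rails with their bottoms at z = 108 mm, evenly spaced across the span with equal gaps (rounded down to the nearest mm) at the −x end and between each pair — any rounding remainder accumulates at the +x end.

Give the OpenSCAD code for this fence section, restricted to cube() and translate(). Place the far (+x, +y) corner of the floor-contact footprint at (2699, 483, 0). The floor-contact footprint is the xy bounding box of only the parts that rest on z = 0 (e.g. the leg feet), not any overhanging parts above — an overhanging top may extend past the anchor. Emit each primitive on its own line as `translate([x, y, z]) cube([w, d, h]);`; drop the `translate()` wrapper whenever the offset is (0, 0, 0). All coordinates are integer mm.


translate([489, 401, 0]) cube([82, 82, 1342]);
translate([2617, 401, 0]) cube([82, 82, 1342]);
translate([571, 401, 236]) cube([2046, 82, 64]);
translate([571, 401, 1073]) cube([2046, 82, 64]);
translate([792, 483, 108]) cube([83, 21, 1238]);
translate([1096, 483, 108]) cube([83, 21, 1238]);
translate([1400, 483, 108]) cube([83, 21, 1238]);
translate([1704, 483, 108]) cube([83, 21, 1238]);
translate([2008, 483, 108]) cube([83, 21, 1238]);
translate([2312, 483, 108]) cube([83, 21, 1238]);


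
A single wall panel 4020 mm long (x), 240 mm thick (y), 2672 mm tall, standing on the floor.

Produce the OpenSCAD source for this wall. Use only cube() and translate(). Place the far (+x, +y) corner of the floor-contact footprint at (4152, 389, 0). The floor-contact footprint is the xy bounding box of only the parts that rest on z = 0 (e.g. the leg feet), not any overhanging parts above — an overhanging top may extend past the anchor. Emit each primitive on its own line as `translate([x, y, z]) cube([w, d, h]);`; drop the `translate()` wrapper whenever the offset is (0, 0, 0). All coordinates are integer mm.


translate([132, 149, 0]) cube([4020, 240, 2672]);


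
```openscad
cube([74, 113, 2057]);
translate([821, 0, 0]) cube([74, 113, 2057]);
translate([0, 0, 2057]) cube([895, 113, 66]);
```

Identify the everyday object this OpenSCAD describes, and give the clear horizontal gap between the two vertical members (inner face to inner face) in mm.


A door frame. The clear opening width is 747 mm.

Two 2057 mm tall posts with a header on top — a door frame. The left jamb is 74 mm wide at x = 0; the right jamb starts at x = 821. The clear opening is 821 − 74 = 747 mm.


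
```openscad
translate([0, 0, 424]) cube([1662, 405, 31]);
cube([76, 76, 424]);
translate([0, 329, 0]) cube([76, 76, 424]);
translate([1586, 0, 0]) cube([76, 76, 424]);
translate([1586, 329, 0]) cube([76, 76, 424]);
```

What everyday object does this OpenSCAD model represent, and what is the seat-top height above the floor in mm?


A bench. The seat-top height is 455 mm.

A long slab on four corner posts — a bench. The slab sits at z = 424 with thickness 31, so the top is 424 + 31 = 455 mm.


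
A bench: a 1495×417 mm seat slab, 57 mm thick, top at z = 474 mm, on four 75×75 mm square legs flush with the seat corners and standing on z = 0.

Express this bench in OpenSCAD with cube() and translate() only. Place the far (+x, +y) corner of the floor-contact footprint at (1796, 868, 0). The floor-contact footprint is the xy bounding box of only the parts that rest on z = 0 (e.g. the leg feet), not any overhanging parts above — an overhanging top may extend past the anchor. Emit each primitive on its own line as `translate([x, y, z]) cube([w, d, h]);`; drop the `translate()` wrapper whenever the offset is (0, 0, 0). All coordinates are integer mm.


translate([301, 451, 417]) cube([1495, 417, 57]);
translate([301, 451, 0]) cube([75, 75, 417]);
translate([301, 793, 0]) cube([75, 75, 417]);
translate([1721, 451, 0]) cube([75, 75, 417]);
translate([1721, 793, 0]) cube([75, 75, 417]);


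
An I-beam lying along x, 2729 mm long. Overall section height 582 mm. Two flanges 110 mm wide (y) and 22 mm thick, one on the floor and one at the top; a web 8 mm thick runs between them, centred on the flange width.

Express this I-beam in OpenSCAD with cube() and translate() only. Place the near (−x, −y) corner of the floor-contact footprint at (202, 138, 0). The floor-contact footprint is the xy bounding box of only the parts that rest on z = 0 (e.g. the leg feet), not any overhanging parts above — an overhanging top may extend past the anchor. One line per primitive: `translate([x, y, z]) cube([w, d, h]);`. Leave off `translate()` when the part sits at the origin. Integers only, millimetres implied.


translate([202, 138, 0]) cube([2729, 110, 22]);
translate([202, 189, 22]) cube([2729, 8, 538]);
translate([202, 138, 560]) cube([2729, 110, 22]);


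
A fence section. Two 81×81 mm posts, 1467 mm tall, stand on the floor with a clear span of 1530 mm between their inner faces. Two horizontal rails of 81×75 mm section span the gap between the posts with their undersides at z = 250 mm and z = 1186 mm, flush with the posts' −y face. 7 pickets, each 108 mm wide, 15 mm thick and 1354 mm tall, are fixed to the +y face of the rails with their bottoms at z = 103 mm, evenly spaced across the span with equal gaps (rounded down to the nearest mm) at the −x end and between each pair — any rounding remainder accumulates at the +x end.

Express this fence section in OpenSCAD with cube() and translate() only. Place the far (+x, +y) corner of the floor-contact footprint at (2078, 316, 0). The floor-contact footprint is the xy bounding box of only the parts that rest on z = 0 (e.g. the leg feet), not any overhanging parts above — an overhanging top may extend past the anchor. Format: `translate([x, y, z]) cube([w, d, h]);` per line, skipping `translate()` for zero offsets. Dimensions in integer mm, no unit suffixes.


translate([386, 235, 0]) cube([81, 81, 1467]);
translate([1997, 235, 0]) cube([81, 81, 1467]);
translate([467, 235, 250]) cube([1530, 81, 75]);
translate([467, 235, 1186]) cube([1530, 81, 75]);
translate([563, 316, 103]) cube([108, 15, 1354]);
translate([767, 316, 103]) cube([108, 15, 1354]);
translate([971, 316, 103]) cube([108, 15, 1354]);
translate([1175, 316, 103]) cube([108, 15, 1354]);
translate([1379, 316, 103]) cube([108, 15, 1354]);
translate([1583, 316, 103]) cube([108, 15, 1354]);
translate([1787, 316, 103]) cube([108, 15, 1354]);


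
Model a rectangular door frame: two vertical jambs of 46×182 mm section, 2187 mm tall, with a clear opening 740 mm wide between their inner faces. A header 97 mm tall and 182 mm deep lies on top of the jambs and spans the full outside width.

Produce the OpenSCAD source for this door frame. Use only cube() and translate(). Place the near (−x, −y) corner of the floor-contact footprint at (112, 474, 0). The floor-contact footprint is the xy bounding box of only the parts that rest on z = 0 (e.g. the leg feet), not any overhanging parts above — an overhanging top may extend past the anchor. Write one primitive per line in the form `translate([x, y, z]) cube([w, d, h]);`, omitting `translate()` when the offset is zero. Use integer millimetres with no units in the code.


translate([112, 474, 0]) cube([46, 182, 2187]);
translate([898, 474, 0]) cube([46, 182, 2187]);
translate([112, 474, 2187]) cube([832, 182, 97]);


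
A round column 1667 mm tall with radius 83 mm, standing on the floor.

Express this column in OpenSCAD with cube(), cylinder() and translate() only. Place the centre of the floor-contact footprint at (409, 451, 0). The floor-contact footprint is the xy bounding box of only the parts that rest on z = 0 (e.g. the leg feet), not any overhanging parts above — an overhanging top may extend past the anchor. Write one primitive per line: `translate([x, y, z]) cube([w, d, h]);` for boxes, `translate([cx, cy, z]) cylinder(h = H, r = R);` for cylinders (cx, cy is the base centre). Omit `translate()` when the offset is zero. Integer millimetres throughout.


translate([409, 451, 0]) cylinder(h = 1667, r = 83);


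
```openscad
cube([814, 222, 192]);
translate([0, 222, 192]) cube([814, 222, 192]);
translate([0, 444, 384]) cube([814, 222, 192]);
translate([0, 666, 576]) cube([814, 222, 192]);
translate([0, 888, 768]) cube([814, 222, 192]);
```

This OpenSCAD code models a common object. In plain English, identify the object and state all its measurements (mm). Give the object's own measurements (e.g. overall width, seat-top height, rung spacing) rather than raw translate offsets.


A straight staircase of 5 solid steps. Each step is 814 mm wide (x), 222 mm deep (y, the going) and 192 mm tall (the rise). The first step rests on the floor; each subsequent step sits one going further in +y and one rise higher in +z, directly behind and above the previous step with no overlap.
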